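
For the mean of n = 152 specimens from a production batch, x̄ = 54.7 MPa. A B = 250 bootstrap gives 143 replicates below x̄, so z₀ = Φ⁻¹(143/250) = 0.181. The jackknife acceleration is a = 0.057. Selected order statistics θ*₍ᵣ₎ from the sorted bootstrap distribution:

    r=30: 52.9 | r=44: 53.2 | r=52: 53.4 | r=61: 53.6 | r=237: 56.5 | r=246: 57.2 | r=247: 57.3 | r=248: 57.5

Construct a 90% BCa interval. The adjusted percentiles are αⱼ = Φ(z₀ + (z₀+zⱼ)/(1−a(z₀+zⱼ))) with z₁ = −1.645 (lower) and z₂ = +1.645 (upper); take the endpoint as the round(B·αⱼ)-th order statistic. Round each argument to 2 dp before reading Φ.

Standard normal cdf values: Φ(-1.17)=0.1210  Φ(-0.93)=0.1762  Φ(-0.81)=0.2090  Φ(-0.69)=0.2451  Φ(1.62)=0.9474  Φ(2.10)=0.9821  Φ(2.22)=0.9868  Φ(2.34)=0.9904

(52.9, 57.3)

Lower: z₀ + z₁ = 0.181 + (-1.645) = -1.464; 1 − a(z₀+z₁) = 1 − (0.057)(-1.464) = 1.0834; argument = 0.181 + (-1.464)/1.0834 = -1.1702 → -1.17.
α₁ = Φ(-1.17) = 0.1210; rank = round(250 × 0.1210) = 30; θ*₍30₎ = 52.9.
Upper: z₀ + z₂ = 1.826; 1 − a(z₀+z₂) = 0.8959; argument = 2.2191 → 2.22; α₂ = 0.9868; rank = 247; θ*₍247₎ = 57.3.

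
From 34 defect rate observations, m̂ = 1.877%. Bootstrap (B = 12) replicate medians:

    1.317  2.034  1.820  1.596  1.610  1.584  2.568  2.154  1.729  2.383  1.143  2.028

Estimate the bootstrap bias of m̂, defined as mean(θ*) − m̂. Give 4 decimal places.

bias = −0.0465

mean(θ*) = (1.317 + 2.034 + 1.820 + 1.596 + 1.610 + 1.584 + 2.568 + 2.154 + 1.729 + 2.383 + 1.143 + 2.028) / 12 = 1.83050
bias = 1.83050 − 1.877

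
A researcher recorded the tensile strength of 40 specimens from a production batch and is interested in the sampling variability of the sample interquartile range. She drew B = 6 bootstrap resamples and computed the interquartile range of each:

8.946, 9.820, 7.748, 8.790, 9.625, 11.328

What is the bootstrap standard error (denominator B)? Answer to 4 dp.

SE* = 1.0991

Bootstrap SE is the standard deviation of the 6 replicate interquartile ranges.
Mean of replicates: (8.946 + 9.820 + 7.748 + 8.790 + 9.625 + 11.328) / 6 = 56.25700 / 6 = 9.37617
Sum of squared deviations: (−0.43017)² + (+0.44383)² + (−1.62817)² + (−0.58617)² + (+0.24883)² + (+1.95183)² = 7.24812
Variance = 7.24812 / 6 = 1.20802
SE* = √1.20802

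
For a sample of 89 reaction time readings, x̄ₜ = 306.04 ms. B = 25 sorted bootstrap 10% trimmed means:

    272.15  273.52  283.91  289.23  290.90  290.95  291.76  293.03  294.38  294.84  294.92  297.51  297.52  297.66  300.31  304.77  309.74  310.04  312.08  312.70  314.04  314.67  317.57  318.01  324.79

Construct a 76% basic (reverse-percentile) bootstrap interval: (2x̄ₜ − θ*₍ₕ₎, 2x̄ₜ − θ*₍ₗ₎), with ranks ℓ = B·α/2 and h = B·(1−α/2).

Percentile endpoints at ranks 3 and 22: θ*₍3₎ = 283.91, θ*₍22₎ = 314.67.
Basic interval reflects these around x̄ₜ:
  lower = 2 × 306.04 − 314.67 = 297.41
  upper = 2 × 306.04 − 283.91 = 328.17

(297.41, 328.17)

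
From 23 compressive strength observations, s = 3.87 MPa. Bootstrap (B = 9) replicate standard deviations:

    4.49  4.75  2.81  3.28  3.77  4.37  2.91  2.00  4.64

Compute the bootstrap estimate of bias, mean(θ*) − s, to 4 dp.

bias = −0.2011

mean(θ*) = (4.49 + 4.75 + 2.81 + 3.28 + 3.77 + 4.37 + 2.91 + 2.00 + 4.64) / 9 = 3.66889
bias = 3.66889 − 3.87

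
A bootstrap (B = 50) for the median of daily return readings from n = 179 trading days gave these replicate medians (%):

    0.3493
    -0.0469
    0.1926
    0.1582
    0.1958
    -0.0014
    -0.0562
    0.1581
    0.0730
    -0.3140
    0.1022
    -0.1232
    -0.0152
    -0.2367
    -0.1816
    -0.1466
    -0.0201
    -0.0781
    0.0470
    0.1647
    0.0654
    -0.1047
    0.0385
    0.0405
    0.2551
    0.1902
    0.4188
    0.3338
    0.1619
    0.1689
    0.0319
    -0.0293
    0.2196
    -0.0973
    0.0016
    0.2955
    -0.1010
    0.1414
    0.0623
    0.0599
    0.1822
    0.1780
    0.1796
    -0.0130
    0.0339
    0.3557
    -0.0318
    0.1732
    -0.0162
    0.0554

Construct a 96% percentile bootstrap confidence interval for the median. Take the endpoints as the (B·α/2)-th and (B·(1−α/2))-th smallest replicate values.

Sorted replicates: -0.3140, -0.2367, -0.1816, -0.1466, -0.1232, -0.1047, -0.1010, -0.0973, -0.0781, -0.0562, -0.0469, -0.0318, -0.0293, -0.0201, -0.0162, -0.0152, -0.0130, -0.0014, 0.0016, 0.0319, 0.0339, 0.0385, 0.0405, 0.0470, 0.0554, 0.0599, 0.0623, 0.0654, 0.0730, 0.1022, 0.1414, 0.1581, 0.1582, 0.1619, 0.1647, 0.1689, 0.1732, 0.1780, 0.1796, 0.1822, 0.1902, 0.1926, 0.1958, 0.2196, 0.2551, 0.2955, 0.3338, 0.3493, 0.3557, 0.4188
α = 0.04; lower rank = 50 × 0.020 = 1; upper rank = 50 × 0.980 = 49.
The 1st smallest replicate is -0.3140; the 49th is 0.3557.

(-0.3140, 0.3557)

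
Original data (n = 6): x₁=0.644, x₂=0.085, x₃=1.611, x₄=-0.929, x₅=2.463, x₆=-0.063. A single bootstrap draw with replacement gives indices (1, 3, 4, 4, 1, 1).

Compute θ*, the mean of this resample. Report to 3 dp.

Resample values: 0.644, 1.611, -0.929, -0.929, 0.644, 0.644.
Mean = (0.644 + 1.611 + (-0.929) + (-0.929) + 0.644 + 0.644) / 6 = 1.6850 / 6 = 0.281

θ* = 0.281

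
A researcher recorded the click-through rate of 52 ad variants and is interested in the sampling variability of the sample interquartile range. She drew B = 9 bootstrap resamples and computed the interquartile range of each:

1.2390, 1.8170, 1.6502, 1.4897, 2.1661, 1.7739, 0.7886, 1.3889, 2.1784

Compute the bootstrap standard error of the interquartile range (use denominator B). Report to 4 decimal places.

SE* = 0.4189

Bootstrap SE is the standard deviation of the 9 replicate interquartile ranges.
Mean of replicates: (1.2390 + 1.8170 + 1.6502 + 1.4897 + 2.1661 + 1.7739 + 0.7886 + 1.3889 + 2.1784) / 9 = 14.49180 / 9 = 1.61020
Sum of squared deviations: (−0.37120)² + (+0.20680)² + (+0.04000)² + (−0.12050)² + (+0.55590)² + (+0.16370)² + (−0.82160)² + (−0.22130)² + (+0.56820)² = 1.57935
Variance = 1.57935 / 9 = 0.17548
SE* = √0.17548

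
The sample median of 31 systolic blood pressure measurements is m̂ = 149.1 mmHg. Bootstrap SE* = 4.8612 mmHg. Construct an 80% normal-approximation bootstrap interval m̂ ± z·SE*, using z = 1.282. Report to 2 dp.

Margin = 1.282 × 4.8612 = 6.232
Interval: 149.1 ± 6.232

(142.87, 155.33)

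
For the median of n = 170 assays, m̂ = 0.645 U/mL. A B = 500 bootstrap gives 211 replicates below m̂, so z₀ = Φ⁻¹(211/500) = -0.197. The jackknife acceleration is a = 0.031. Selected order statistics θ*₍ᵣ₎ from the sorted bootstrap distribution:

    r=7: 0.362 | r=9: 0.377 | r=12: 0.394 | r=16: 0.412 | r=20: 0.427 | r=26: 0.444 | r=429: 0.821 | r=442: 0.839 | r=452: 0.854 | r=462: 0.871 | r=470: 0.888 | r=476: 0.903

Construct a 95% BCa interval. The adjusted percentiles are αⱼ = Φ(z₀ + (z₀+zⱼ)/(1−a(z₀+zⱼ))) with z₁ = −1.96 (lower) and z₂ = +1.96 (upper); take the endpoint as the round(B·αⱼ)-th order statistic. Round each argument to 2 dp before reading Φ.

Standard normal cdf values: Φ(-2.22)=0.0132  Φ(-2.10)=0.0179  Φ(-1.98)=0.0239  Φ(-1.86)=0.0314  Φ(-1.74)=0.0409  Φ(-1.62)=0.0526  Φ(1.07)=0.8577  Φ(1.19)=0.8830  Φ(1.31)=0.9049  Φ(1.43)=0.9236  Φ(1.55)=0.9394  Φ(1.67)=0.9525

(0.362, 0.903)

Lower: z₀ + z₁ = -0.197 + (-1.960) = -2.157; 1 − a(z₀+z₁) = 1 − (0.031)(-2.157) = 1.0669; argument = -0.197 + (-2.157)/1.0669 = -2.2188 → -2.22.
α₁ = Φ(-2.22) = 0.0132; rank = round(500 × 0.0132) = 7; θ*₍7₎ = 0.362.
Upper: z₀ + z₂ = 1.763; 1 − a(z₀+z₂) = 0.9453; argument = 1.6679 → 1.67; α₂ = 0.9525; rank = 476; θ*₍476₎ = 0.903.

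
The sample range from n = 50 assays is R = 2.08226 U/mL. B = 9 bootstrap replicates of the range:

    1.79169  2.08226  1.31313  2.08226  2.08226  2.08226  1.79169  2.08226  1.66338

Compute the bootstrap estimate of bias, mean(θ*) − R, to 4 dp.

bias = −0.1966

mean(θ*) = (1.79169 + 2.08226 + 1.31313 + 2.08226 + 2.08226 + 2.08226 + 1.79169 + 2.08226 + 1.66338) / 9 = 1.88569
bias = 1.88569 − 2.08226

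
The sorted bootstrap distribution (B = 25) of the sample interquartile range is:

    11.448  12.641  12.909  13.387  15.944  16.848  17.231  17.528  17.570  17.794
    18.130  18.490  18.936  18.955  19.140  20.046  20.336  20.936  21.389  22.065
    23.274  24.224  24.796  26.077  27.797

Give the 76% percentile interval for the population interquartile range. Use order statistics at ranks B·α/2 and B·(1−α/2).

(12.909, 24.224)

α = 0.24; lower rank = 25 × 0.120 = 3; upper rank = 25 × 0.880 = 22.
The 3rd smallest replicate is 12.909; the 22nd is 24.224.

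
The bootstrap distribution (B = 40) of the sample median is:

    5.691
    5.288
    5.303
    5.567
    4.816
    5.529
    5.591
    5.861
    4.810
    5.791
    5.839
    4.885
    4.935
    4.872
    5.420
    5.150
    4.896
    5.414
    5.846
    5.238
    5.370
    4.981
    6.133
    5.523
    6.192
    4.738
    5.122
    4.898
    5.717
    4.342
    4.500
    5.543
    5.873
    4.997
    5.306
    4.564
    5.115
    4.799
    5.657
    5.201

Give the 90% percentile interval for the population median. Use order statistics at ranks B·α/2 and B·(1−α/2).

Sorted replicates: 4.342, 4.500, 4.564, 4.738, 4.799, 4.810, 4.816, 4.872, 4.885, 4.896, 4.898, 4.935, 4.981, 4.997, 5.115, 5.122, 5.150, 5.201, 5.238, 5.288, 5.303, 5.306, 5.370, 5.414, 5.420, 5.523, 5.529, 5.543, 5.567, 5.591, 5.657, 5.691, 5.717, 5.791, 5.839, 5.846, 5.861, 5.873, 6.133, 6.192
α = 0.10; lower rank = 40 × 0.050 = 2; upper rank = 40 × 0.950 = 38.
The 2nd smallest replicate is 4.500; the 38th is 5.873.

(4.500, 5.873)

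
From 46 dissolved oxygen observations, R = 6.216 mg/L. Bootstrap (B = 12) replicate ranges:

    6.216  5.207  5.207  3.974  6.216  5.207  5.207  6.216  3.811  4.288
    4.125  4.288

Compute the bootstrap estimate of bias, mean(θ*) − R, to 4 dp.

mean(θ*) = (6.216 + 5.207 + 5.207 + 3.974 + 6.216 + 5.207 + 5.207 + 6.216 + 3.811 + 4.288 + 4.125 + 4.288) / 12 = 4.99683
bias = 4.99683 − 6.216

bias = −1.2192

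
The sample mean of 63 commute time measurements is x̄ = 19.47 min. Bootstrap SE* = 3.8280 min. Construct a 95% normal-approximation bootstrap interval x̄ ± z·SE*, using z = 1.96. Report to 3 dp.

(11.967, 26.973)

Margin = 1.96 × 3.8280 = 7.5029
Interval: 19.47 ± 7.5029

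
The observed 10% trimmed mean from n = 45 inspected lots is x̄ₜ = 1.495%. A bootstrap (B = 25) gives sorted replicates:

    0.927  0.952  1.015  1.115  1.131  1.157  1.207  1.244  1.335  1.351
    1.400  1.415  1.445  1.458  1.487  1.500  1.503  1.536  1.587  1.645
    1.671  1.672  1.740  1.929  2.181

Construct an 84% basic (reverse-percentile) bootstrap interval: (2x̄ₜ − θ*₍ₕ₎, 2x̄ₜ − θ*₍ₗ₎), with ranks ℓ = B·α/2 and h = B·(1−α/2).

Percentile endpoints at ranks 2 and 23: θ*₍2₎ = 0.952, θ*₍23₎ = 1.740.
Basic interval reflects these around x̄ₜ:
  lower = 2 × 1.495 − 1.740 = 1.250
  upper = 2 × 1.495 − 0.952 = 2.038

(1.250, 2.038)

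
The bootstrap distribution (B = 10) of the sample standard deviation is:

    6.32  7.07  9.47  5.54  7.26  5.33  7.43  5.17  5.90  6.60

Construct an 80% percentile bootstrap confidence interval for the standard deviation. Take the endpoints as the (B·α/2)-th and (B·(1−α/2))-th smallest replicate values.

(5.17, 7.43)

Sorted replicates: 5.17, 5.33, 5.54, 5.90, 6.32, 6.60, 7.07, 7.26, 7.43, 9.47
α = 0.20; lower rank = 10 × 0.100 = 1; upper rank = 10 × 0.900 = 9.
The 1st smallest replicate is 5.17; the 9th is 7.43.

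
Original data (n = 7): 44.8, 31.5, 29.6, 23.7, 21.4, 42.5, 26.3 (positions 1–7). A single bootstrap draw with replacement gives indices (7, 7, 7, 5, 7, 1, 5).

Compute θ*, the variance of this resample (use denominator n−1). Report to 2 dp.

Resample values: 26.3, 26.3, 26.3, 21.4, 26.3, 44.8, 21.4.
Mean = 27.5429; sum of squared deviations = 379.4571
s² = 379.4571 / 6 = 63.2429

θ* = 63.24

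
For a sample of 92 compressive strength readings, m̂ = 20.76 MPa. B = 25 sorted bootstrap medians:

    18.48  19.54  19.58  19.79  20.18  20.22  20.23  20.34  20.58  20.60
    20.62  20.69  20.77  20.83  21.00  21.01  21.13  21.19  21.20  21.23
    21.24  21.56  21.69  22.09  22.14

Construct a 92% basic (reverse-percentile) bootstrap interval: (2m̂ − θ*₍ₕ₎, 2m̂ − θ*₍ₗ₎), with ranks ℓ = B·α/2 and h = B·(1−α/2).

Percentile endpoints at ranks 1 and 24: θ*₍1₎ = 18.48, θ*₍24₎ = 22.09.
Basic interval reflects these around m̂:
  lower = 2 × 20.76 − 22.09 = 19.43
  upper = 2 × 20.76 − 18.48 = 23.04

(19.43, 23.04)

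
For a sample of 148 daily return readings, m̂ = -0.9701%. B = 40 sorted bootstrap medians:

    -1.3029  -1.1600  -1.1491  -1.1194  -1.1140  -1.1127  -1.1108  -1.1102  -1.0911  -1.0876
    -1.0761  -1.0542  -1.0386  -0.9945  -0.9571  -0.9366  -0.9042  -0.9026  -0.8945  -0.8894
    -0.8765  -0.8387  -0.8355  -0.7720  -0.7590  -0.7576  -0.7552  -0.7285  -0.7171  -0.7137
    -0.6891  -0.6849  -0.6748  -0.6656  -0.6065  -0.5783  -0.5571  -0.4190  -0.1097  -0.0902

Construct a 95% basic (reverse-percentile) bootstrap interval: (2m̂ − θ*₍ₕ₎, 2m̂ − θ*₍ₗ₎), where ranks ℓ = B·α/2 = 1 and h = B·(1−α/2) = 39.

(-1.8305, -0.6373)

Percentile endpoints at ranks 1 and 39: θ*₍1₎ = -1.3029, θ*₍39₎ = -0.1097.
Basic interval reflects these around m̂:
  lower = 2 × -0.9701 − -0.1097 = -1.8305
  upper = 2 × -0.9701 − -1.3029 = -0.6373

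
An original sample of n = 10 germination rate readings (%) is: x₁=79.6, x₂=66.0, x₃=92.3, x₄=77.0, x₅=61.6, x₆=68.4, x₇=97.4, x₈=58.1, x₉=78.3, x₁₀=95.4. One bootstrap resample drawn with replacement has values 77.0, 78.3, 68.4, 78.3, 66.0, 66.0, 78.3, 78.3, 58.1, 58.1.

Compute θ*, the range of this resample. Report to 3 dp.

θ* = 20.200

Range = 78.3 − 58.1 = 20.200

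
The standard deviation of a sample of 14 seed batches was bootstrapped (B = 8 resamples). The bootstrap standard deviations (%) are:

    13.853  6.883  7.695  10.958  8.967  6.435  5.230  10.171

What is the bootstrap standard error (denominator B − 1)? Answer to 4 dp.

Bootstrap SE is the standard deviation of the 8 replicate standard deviations.
Mean of replicates: (13.853 + 6.883 + 7.695 + 10.958 + 8.967 + 6.435 + 5.230 + 10.171) / 8 = 70.19200 / 8 = 8.77400
Sum of squared deviations: (+5.07900)² + (−1.89100)² + (−1.07900)² + (+2.18400)² + (+0.19300)² + (−2.33900)² + (−3.54400)² + (+1.39700)² = 55.32593
Variance = 55.32593 / 7 = 7.90370
SE* = √7.90370

SE* = 2.8114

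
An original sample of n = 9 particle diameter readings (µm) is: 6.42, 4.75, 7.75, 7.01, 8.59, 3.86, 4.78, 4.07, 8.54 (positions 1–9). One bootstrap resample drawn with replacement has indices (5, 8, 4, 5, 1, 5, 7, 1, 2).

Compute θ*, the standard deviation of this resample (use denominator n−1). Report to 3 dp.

Resample values: 8.59, 4.07, 7.01, 8.59, 6.42, 8.59, 4.78, 6.42, 4.75.
Mean = 6.5800; sum of squared deviations = 25.2454
s² = 25.2454 / 8 = 3.1557
s = √3.1557 = 1.776

θ* = 1.776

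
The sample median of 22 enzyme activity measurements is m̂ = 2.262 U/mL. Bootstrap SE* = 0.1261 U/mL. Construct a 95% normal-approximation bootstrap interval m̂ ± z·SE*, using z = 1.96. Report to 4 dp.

Margin = 1.96 × 0.1261 = 0.24716
Interval: 2.262 ± 0.24716

(2.0148, 2.5092)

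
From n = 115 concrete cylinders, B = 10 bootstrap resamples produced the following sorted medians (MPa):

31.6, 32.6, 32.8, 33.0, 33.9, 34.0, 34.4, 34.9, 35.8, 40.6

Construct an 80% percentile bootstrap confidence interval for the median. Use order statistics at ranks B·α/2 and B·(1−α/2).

(31.6, 35.8)

α = 0.20; lower rank = 10 × 0.100 = 1; upper rank = 10 × 0.900 = 9.
The 1st smallest replicate is 31.6; the 9th is 35.8.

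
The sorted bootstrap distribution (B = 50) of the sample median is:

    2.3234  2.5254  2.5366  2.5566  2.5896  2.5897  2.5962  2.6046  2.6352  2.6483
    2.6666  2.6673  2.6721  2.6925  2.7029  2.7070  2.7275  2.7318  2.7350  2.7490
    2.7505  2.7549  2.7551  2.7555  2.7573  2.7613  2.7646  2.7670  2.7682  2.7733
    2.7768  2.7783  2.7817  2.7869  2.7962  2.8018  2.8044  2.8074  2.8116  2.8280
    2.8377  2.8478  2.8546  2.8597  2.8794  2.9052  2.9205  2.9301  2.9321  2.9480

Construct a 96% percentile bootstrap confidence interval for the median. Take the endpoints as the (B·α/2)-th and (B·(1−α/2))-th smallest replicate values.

α = 0.04; lower rank = 50 × 0.020 = 1; upper rank = 50 × 0.980 = 49.
The 1st smallest replicate is 2.3234; the 49th is 2.9321.

(2.3234, 2.9321)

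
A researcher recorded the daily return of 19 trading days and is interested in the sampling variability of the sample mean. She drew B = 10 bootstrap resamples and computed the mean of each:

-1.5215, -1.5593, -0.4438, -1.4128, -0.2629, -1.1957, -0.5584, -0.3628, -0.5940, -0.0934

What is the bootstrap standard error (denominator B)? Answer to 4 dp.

SE* = 0.5325

Bootstrap SE is the standard deviation of the 10 replicate means.
Mean of replicates: ((-1.5215) + (-1.5593) + (-0.4438) + (-1.4128) + (-0.2629) + (-1.1957) + (-0.5584) + (-0.3628) + (-0.5940) + (-0.0934)) / 10 = -8.00460 / 10 = -0.80046
Sum of squared deviations: (−0.72104)² + (−0.75884)² + (+0.35666)² + (−0.61234)² + (+0.53756)² + (−0.39524)² + (+0.24206)² + (+0.43766)² + (+0.20646)² + (+0.70706)² = 2.83579
Variance = 2.83579 / 10 = 0.28358
SE* = √0.28358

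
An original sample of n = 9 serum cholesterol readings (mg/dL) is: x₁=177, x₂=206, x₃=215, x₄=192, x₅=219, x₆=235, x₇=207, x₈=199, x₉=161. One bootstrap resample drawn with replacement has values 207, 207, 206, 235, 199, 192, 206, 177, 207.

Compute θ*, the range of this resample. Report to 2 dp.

θ* = 58.00

Range = 235 − 177 = 58.00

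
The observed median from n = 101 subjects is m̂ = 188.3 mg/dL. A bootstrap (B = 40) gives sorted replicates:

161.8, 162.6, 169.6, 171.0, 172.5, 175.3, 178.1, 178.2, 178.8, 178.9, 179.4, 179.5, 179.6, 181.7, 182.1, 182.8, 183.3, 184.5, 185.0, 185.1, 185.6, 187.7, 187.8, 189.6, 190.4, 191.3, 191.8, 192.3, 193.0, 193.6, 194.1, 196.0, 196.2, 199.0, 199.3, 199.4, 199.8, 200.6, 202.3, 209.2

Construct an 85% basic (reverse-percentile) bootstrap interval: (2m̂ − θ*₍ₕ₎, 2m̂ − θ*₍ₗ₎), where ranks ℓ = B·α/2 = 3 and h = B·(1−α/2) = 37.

Percentile endpoints at ranks 3 and 37: θ*₍3₎ = 169.6, θ*₍37₎ = 199.8.
Basic interval reflects these around m̂:
  lower = 2 × 188.3 − 199.8 = 176.8
  upper = 2 × 188.3 − 169.6 = 207.0

(176.8, 207.0)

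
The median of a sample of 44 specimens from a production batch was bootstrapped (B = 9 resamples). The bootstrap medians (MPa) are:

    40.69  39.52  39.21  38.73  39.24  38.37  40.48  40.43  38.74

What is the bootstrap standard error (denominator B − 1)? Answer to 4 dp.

SE* = 0.8544

Bootstrap SE is the standard deviation of the 9 replicate medians.
Mean of replicates: (40.69 + 39.52 + 39.21 + 38.73 + 39.24 + 38.37 + 40.48 + 40.43 + 38.74) / 9 = 355.41000 / 9 = 39.49000
Sum of squared deviations: (+1.20000)² + (+0.03000)² + (−0.28000)² + (−0.76000)² + (−0.25000)² + (−1.12000)² + (+0.99000)² + (+0.94000)² + (−0.75000)² = 5.84000
Variance = 5.84000 / 8 = 0.73000
SE* = √0.73000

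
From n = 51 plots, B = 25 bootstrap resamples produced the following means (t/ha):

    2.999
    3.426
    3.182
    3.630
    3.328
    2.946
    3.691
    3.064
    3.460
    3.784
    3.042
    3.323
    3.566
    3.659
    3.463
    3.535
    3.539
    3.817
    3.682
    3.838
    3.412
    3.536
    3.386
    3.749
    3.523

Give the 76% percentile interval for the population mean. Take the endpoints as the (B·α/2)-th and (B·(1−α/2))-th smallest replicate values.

(3.042, 3.749)

Sorted replicates: 2.946, 2.999, 3.042, 3.064, 3.182, 3.323, 3.328, 3.386, 3.412, 3.426, 3.460, 3.463, 3.523, 3.535, 3.536, 3.539, 3.566, 3.630, 3.659, 3.682, 3.691, 3.749, 3.784, 3.817, 3.838
α = 0.24; lower rank = 25 × 0.120 = 3; upper rank = 25 × 0.880 = 22.
The 3rd smallest replicate is 3.042; the 22nd is 3.749.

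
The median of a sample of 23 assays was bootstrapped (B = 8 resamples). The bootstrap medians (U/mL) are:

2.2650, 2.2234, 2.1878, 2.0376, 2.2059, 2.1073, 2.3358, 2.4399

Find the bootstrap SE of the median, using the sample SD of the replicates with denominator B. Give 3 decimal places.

SE* = 0.118

Bootstrap SE is the standard deviation of the 8 replicate medians.
Mean of replicates: (2.2650 + 2.2234 + 2.1878 + 2.0376 + 2.2059 + 2.1073 + 2.3358 + 2.4399) / 8 = 17.80270 / 8 = 2.22534
Sum of squared deviations: (+0.03966)² + (−0.00194)² + (−0.03754)² + (−0.18774)² + (−0.01944)² + (−0.11804)² + (+0.11046)² + (+0.21456)² = 0.11078
Variance = 0.11078 / 8 = 0.01385
SE* = √0.01385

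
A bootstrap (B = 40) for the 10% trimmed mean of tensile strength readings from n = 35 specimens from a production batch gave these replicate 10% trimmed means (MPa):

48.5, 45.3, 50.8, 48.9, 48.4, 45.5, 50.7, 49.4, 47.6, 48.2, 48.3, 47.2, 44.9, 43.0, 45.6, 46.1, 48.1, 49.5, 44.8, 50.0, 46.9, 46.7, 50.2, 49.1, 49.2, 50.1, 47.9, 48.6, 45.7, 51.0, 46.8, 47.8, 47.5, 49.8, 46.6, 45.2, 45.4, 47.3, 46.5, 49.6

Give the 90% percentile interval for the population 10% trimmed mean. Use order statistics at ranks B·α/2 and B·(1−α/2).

Sorted replicates: 43.0, 44.8, 44.9, 45.2, 45.3, 45.4, 45.5, 45.6, 45.7, 46.1, 46.5, 46.6, 46.7, 46.8, 46.9, 47.2, 47.3, 47.5, 47.6, 47.8, 47.9, 48.1, 48.2, 48.3, 48.4, 48.5, 48.6, 48.9, 49.1, 49.2, 49.4, 49.5, 49.6, 49.8, 50.0, 50.1, 50.2, 50.7, 50.8, 51.0
α = 0.10; lower rank = 40 × 0.050 = 2; upper rank = 40 × 0.950 = 38.
The 2nd smallest replicate is 44.8; the 38th is 50.7.

(44.8, 50.7)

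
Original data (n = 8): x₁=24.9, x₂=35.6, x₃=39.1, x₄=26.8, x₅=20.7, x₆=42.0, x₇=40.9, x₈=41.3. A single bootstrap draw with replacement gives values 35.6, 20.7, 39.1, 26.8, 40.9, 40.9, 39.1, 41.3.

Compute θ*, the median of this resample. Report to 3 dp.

θ* = 39.100

Sorted: 20.7, 26.8, 35.6, 39.1, 39.1, 40.9, 40.9, 41.3
Median = average of the two middle values = 39.100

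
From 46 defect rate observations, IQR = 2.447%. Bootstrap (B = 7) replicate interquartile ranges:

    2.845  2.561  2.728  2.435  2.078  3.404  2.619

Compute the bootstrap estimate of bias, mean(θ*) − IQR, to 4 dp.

mean(θ*) = (2.845 + 2.561 + 2.728 + 2.435 + 2.078 + 3.404 + 2.619) / 7 = 2.66714
bias = 2.66714 − 2.447

bias = +0.2201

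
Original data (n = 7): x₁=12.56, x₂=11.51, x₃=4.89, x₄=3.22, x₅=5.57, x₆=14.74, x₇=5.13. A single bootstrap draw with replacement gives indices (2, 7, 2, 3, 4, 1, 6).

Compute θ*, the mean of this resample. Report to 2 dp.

Resample values: 11.51, 5.13, 11.51, 4.89, 3.22, 12.56, 14.74.
Mean = (11.51 + 5.13 + 11.51 + 4.89 + 3.22 + 12.56 + 14.74) / 7 = 63.560 / 7 = 9.08

θ* = 9.08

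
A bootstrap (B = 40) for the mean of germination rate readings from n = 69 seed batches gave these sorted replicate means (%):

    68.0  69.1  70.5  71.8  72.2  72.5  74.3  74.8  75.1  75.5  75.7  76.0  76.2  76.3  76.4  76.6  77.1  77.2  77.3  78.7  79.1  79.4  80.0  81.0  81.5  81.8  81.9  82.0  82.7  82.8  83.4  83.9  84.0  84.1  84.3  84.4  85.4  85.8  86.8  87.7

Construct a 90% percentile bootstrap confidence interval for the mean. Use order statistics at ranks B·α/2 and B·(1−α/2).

(69.1, 85.8)

α = 0.10; lower rank = 40 × 0.050 = 2; upper rank = 40 × 0.950 = 38.
The 2nd smallest replicate is 69.1; the 38th is 85.8.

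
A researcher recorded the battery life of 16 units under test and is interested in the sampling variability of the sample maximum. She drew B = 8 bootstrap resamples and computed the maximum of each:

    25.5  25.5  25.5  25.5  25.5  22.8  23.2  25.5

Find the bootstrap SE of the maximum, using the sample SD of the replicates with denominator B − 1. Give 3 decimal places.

SE* = 1.162

Bootstrap SE is the standard deviation of the 8 replicate maximums.
Mean of replicates: (25.5 + 25.5 + 25.5 + 25.5 + 25.5 + 22.8 + 23.2 + 25.5) / 8 = 199.0000 / 8 = 24.8750
Sum of squared deviations: (+0.6250)² + (+0.6250)² + (+0.6250)² + (+0.6250)² + (+0.6250)² + (−2.0750)² + (−1.6750)² + (+0.6250)² = 9.4550
Variance = 9.4550 / 7 = 1.3507
SE* = √1.3507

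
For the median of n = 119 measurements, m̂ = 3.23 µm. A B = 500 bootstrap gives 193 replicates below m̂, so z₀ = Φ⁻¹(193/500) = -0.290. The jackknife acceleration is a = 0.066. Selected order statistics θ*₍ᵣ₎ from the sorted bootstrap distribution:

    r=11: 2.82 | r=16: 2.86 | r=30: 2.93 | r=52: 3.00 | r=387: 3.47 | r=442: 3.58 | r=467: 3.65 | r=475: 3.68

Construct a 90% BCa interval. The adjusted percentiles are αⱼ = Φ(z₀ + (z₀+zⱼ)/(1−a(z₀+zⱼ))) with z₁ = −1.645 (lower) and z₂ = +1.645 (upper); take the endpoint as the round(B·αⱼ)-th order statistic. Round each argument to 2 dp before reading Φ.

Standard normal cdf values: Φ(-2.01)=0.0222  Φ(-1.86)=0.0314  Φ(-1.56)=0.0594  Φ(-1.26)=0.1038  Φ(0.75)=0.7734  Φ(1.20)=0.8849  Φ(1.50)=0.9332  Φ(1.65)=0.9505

(2.82, 3.58)

Lower: z₀ + z₁ = -0.290 + (-1.645) = -1.935; 1 − a(z₀+z₁) = 1 − (0.066)(-1.935) = 1.1277; argument = -0.290 + (-1.935)/1.1277 = -2.0059 → -2.01.
α₁ = Φ(-2.01) = 0.0222; rank = round(500 × 0.0222) = 11; θ*₍11₎ = 2.82.
Upper: z₀ + z₂ = 1.355; 1 − a(z₀+z₂) = 0.9106; argument = 1.1981 → 1.20; α₂ = 0.8849; rank = 442; θ*₍442₎ = 3.58.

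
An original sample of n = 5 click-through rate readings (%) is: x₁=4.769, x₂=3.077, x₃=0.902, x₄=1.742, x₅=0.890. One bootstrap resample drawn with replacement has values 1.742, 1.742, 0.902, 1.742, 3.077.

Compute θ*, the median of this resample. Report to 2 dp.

θ* = 1.74

Sorted: 0.902, 1.742, 1.742, 1.742, 3.077
Median = middle value = 1.74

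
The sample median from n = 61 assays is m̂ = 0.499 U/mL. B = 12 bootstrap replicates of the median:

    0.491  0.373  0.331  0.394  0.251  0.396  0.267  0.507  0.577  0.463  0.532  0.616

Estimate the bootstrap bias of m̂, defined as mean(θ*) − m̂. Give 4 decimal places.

mean(θ*) = (0.491 + 0.373 + 0.331 + 0.394 + 0.251 + 0.396 + 0.267 + 0.507 + 0.577 + 0.463 + 0.532 + 0.616) / 12 = 0.43317
bias = 0.43317 − 0.499

bias = −0.0658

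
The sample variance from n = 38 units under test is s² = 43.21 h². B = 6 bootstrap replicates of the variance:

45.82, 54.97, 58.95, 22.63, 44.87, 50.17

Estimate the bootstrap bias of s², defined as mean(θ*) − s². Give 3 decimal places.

mean(θ*) = (45.82 + 54.97 + 58.95 + 22.63 + 44.87 + 50.17) / 6 = 46.2350
bias = 46.2350 − 43.21

bias = +3.025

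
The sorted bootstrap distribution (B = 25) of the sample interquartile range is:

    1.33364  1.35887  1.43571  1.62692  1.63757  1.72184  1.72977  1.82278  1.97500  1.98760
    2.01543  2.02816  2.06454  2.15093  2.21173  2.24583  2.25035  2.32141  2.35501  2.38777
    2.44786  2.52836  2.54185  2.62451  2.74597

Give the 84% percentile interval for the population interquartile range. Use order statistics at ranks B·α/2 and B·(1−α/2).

(1.35887, 2.54185)

α = 0.16; lower rank = 25 × 0.080 = 2; upper rank = 25 × 0.920 = 23.
The 2nd smallest replicate is 1.35887; the 23rd is 2.54185.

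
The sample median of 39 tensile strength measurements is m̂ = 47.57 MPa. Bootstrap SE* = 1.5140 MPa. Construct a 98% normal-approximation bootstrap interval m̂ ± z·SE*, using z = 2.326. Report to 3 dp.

(44.048, 51.092)

Margin = 2.326 × 1.5140 = 3.5216
Interval: 47.57 ± 3.5216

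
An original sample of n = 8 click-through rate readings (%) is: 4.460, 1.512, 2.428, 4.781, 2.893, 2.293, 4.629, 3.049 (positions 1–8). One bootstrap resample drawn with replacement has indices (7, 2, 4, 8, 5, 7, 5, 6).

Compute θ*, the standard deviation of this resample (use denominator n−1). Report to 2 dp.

θ* = 1.21

Resample values: 4.629, 1.512, 4.781, 3.049, 2.893, 4.629, 2.893, 2.293.
Mean = 3.3349; sum of squared deviations = 10.3214
s² = 10.3214 / 7 = 1.4745
s = √1.4745 = 1.21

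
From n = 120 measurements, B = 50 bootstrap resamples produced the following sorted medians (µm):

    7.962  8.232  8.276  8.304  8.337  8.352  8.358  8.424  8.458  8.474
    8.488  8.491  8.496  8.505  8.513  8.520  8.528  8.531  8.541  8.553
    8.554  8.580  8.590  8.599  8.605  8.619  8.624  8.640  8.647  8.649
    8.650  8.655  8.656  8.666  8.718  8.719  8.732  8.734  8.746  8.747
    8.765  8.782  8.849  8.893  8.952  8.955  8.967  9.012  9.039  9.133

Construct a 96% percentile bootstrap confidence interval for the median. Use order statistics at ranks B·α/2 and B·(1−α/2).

α = 0.04; lower rank = 50 × 0.020 = 1; upper rank = 50 × 0.980 = 49.
The 1st smallest replicate is 7.962; the 49th is 9.039.

(7.962, 9.039)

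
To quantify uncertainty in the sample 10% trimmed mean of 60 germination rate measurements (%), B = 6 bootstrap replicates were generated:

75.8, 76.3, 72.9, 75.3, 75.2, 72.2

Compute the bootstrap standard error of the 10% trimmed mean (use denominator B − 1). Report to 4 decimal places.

SE* = 1.6630

Bootstrap SE is the standard deviation of the 6 replicate 10% trimmed means.
Mean of replicates: (75.8 + 76.3 + 72.9 + 75.3 + 75.2 + 72.2) / 6 = 447.70000 / 6 = 74.61667
Sum of squared deviations: (+1.18333)² + (+1.68333)² + (−1.71667)² + (+0.68333)² + (+0.58333)² + (−2.41667)² = 13.82833
Variance = 13.82833 / 5 = 2.76567
SE* = √2.76567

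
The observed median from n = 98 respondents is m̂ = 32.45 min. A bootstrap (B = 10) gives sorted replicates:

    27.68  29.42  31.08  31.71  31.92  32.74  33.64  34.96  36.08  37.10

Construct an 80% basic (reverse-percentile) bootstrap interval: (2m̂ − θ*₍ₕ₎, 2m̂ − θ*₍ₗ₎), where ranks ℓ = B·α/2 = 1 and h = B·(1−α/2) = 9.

(28.82, 37.22)

Percentile endpoints at ranks 1 and 9: θ*₍1₎ = 27.68, θ*₍9₎ = 36.08.
Basic interval reflects these around m̂:
  lower = 2 × 32.45 − 36.08 = 28.82
  upper = 2 × 32.45 − 27.68 = 37.22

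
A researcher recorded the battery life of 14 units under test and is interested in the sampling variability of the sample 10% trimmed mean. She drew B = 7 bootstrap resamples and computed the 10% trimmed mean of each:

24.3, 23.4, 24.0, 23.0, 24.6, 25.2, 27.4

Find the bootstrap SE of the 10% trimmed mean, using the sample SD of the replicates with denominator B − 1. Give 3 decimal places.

Bootstrap SE is the standard deviation of the 7 replicate 10% trimmed means.
Mean of replicates: (24.3 + 23.4 + 24.0 + 23.0 + 24.6 + 25.2 + 27.4) / 7 = 171.9000 / 7 = 24.5571
Sum of squared deviations: (−0.2571)² + (−1.1571)² + (−0.5571)² + (−1.5571)² + (+0.0429)² + (+0.6429)² + (+2.8429)² = 12.6371
Variance = 12.6371 / 6 = 2.1062
SE* = √2.1062

SE* = 1.451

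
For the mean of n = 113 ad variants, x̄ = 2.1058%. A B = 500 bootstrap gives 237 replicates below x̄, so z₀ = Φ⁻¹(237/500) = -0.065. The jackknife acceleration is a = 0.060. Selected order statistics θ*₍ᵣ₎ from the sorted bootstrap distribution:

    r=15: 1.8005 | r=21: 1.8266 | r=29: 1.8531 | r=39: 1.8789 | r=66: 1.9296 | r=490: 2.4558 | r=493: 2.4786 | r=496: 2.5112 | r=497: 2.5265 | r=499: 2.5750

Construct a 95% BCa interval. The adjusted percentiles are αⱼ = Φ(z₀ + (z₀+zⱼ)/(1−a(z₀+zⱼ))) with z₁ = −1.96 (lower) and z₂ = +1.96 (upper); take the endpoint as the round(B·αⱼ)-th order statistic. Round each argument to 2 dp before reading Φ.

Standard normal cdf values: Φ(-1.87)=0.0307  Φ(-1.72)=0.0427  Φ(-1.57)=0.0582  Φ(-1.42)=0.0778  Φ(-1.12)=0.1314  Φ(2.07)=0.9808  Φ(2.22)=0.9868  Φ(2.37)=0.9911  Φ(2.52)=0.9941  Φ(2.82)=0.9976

(1.8005, 2.4558)

Lower: z₀ + z₁ = -0.065 + (-1.960) = -2.025; 1 − a(z₀+z₁) = 1 − (0.060)(-2.025) = 1.1215; argument = -0.065 + (-2.025)/1.1215 = -1.8706 → -1.87.
α₁ = Φ(-1.87) = 0.0307; rank = round(500 × 0.0307) = 15; θ*₍15₎ = 1.8005.
Upper: z₀ + z₂ = 1.895; 1 − a(z₀+z₂) = 0.8863; argument = 2.0731 → 2.07; α₂ = 0.9808; rank = 490; θ*₍490₎ = 2.4558.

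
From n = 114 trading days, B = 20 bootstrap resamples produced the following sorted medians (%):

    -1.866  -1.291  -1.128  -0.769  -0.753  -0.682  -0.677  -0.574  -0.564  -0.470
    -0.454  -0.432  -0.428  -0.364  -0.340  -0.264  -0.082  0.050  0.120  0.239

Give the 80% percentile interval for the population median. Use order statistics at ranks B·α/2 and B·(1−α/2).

α = 0.20; lower rank = 20 × 0.100 = 2; upper rank = 20 × 0.900 = 18.
The 2nd smallest replicate is -1.291; the 18th is 0.050.

(-1.291, 0.050)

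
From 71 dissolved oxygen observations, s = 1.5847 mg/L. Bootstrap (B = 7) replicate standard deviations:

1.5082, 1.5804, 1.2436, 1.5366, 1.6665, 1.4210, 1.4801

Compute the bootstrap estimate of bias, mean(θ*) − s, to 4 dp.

mean(θ*) = (1.5082 + 1.5804 + 1.2436 + 1.5366 + 1.6665 + 1.4210 + 1.4801) / 7 = 1.49091
bias = 1.49091 − 1.5847

bias = −0.0938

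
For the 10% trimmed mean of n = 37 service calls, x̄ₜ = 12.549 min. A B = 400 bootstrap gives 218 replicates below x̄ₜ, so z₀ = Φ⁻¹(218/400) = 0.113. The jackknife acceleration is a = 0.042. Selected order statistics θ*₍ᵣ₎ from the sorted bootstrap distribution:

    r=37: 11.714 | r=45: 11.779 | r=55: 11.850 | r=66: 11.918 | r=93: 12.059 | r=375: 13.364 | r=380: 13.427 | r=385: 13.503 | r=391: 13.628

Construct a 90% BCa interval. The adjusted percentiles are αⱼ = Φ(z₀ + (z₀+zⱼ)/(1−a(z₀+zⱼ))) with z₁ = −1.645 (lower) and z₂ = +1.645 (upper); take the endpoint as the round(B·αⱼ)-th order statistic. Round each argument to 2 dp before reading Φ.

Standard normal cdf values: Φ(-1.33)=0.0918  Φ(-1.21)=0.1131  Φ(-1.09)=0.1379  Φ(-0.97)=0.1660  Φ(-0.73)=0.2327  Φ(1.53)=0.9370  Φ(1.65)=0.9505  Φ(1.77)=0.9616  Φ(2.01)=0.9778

Lower: z₀ + z₁ = 0.113 + (-1.645) = -1.532; 1 − a(z₀+z₁) = 1 − (0.042)(-1.532) = 1.0643; argument = 0.113 + (-1.532)/1.0643 = -1.3264 → -1.33.
α₁ = Φ(-1.33) = 0.0918; rank = round(400 × 0.0918) = 37; θ*₍37₎ = 11.714.
Upper: z₀ + z₂ = 1.758; 1 − a(z₀+z₂) = 0.9262; argument = 2.0112 → 2.01; α₂ = 0.9778; rank = 391; θ*₍391₎ = 13.628.

(11.714, 13.628)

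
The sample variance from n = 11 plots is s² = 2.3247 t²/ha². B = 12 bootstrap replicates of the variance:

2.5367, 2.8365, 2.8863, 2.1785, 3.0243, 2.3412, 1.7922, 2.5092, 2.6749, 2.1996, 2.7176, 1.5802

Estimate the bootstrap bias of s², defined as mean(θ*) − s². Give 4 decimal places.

bias = +0.1151

mean(θ*) = (2.5367 + 2.8365 + 2.8863 + 2.1785 + 3.0243 + 2.3412 + 1.7922 + 2.5092 + 2.6749 + 2.1996 + 2.7176 + 1.5802) / 12 = 2.43977
bias = 2.43977 − 2.3247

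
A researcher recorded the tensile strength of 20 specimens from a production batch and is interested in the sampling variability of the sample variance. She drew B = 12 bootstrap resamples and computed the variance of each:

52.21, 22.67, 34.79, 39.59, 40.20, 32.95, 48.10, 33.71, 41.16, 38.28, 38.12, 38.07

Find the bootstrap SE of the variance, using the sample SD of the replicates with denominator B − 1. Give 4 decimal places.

Bootstrap SE is the standard deviation of the 12 replicate variances.
Mean of replicates: (52.21 + 22.67 + 34.79 + 39.59 + 40.20 + 32.95 + 48.10 + 33.71 + 41.16 + 38.28 + 38.12 + 38.07) / 12 = 459.85000 / 12 = 38.32083
Sum of squared deviations: (+13.88917)² + (−15.65083)² + (−3.53083)² + (+1.26917)² + (+1.87917)² + (−5.37083)² + (+9.77917)² + (−4.61083)² + (+2.83917)² + (−0.04083)² + (−0.20083)² + (−0.25083)² = 609.36989
Variance = 609.36989 / 11 = 55.39726
SE* = √55.39726

SE* = 7.4429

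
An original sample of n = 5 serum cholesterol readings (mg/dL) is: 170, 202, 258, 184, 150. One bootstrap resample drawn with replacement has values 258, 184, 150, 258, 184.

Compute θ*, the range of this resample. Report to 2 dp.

θ* = 108.00

Range = 258 − 150 = 108.00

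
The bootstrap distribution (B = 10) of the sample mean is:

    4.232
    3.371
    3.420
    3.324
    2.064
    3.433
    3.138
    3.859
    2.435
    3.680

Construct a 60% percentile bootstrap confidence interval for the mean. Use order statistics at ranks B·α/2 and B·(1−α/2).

(2.435, 3.680)

Sorted replicates: 2.064, 2.435, 3.138, 3.324, 3.371, 3.420, 3.433, 3.680, 3.859, 4.232
α = 0.40; lower rank = 10 × 0.200 = 2; upper rank = 10 × 0.800 = 8.
The 2nd smallest replicate is 2.435; the 8th is 3.680.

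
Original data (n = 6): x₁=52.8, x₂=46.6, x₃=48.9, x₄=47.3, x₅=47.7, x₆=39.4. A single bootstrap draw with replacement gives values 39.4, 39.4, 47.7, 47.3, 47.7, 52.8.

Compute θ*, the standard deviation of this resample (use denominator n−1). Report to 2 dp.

Mean = 45.7167; sum of squared deviations = 140.3483
s² = 140.3483 / 5 = 28.0697
s = √28.0697 = 5.30

θ* = 5.30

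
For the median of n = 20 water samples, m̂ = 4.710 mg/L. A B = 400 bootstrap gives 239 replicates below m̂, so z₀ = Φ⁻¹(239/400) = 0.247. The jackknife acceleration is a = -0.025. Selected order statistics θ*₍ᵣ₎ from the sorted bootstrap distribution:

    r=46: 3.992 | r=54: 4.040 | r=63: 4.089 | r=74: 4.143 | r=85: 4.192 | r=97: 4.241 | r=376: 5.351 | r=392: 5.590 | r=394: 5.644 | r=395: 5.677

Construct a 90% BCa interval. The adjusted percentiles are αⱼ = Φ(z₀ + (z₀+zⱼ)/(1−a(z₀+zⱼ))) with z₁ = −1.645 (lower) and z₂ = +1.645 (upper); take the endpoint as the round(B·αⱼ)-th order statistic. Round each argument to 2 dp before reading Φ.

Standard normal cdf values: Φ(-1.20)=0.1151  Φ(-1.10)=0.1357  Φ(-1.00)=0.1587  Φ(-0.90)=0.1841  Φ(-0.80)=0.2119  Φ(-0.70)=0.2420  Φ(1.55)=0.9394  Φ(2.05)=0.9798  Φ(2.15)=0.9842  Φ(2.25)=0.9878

(3.992, 5.590)

Lower: z₀ + z₁ = 0.247 + (-1.645) = -1.398; 1 − a(z₀+z₁) = 1 − (-0.025)(-1.398) = 0.9650; argument = 0.247 + (-1.398)/0.9650 = -1.2016 → -1.20.
α₁ = Φ(-1.20) = 0.1151; rank = round(400 × 0.1151) = 46; θ*₍46₎ = 3.992.
Upper: z₀ + z₂ = 1.892; 1 − a(z₀+z₂) = 1.0473; argument = 2.0536 → 2.05; α₂ = 0.9798; rank = 392; θ*₍392₎ = 5.590.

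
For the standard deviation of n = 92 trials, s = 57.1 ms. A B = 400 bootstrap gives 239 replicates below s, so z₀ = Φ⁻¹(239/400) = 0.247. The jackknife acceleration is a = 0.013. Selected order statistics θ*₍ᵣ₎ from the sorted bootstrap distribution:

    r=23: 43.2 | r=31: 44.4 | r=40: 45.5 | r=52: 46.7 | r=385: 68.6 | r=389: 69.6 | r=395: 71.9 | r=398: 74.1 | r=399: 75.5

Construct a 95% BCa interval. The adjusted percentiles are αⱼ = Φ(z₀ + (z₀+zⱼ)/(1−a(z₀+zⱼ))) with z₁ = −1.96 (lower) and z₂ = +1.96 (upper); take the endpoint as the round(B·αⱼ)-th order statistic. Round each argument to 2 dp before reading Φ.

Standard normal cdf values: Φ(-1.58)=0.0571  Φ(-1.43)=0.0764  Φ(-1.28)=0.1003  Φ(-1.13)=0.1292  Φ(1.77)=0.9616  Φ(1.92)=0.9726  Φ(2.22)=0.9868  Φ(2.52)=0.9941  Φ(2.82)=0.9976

(44.4, 74.1)

Lower: z₀ + z₁ = 0.247 + (-1.960) = -1.713; 1 − a(z₀+z₁) = 1 − (0.013)(-1.713) = 1.0223; argument = 0.247 + (-1.713)/1.0223 = -1.4287 → -1.43.
α₁ = Φ(-1.43) = 0.0764; rank = round(400 × 0.0764) = 31; θ*₍31₎ = 44.4.
Upper: z₀ + z₂ = 2.207; 1 − a(z₀+z₂) = 0.9713; argument = 2.5192 → 2.52; α₂ = 0.9941; rank = 398; θ*₍398₎ = 74.1.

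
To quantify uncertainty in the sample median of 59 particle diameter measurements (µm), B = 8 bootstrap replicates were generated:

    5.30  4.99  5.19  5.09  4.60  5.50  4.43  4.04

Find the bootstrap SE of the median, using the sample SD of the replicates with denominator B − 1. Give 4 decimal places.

Bootstrap SE is the standard deviation of the 8 replicate medians.
Mean of replicates: (5.30 + 4.99 + 5.19 + 5.09 + 4.60 + 5.50 + 4.43 + 4.04) / 8 = 39.14000 / 8 = 4.89250
Sum of squared deviations: (+0.40750)² + (+0.09750)² + (+0.29750)² + (+0.19750)² + (−0.29250)² + (+0.60750)² + (−0.46250)² + (−0.85250)² = 1.69835
Variance = 1.69835 / 7 = 0.24262
SE* = √0.24262

SE* = 0.4926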